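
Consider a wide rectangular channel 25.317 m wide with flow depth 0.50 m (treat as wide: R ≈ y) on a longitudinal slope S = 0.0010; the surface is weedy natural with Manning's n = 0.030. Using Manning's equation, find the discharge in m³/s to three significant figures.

A = b·y = 25.317 × 0.50 = 12.66 m²
Wide channel: R ≈ y = 0.50 m
Q = (1/n)·A·R^(2/3)·S^(1/2) = (1/0.030) × 12.66 × 0.5000^(2/3) × 0.0010^(1/2) = 8.406 m³/s

8.41 m³/s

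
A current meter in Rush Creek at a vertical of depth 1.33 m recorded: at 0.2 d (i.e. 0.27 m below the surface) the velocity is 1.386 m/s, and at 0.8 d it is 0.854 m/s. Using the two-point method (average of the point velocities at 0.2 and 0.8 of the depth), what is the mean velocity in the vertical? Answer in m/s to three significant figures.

v̄ = (1.386 + 0.854) / 2 = 1.120 m/s

1.12 m/s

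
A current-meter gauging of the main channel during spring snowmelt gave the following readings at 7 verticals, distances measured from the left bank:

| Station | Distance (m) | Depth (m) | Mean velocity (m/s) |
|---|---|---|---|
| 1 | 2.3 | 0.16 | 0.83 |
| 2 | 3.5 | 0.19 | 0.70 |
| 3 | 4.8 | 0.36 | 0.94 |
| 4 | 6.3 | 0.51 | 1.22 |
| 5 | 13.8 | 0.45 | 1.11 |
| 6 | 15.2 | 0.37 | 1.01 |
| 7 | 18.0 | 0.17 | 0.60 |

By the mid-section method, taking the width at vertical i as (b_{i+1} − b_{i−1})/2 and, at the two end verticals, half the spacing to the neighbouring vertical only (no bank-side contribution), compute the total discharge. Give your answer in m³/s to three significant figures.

w_1 = (3.5 − 2.3)/2 = 0.6 m; q_1 = 0.83 × 0.16 × 0.6 = 0.07968 m³/s
w_2 = (4.8 − 2.3)/2 = 1.25 m; q_2 = 0.70 × 0.19 × 1.25 = 0.1663 m³/s
w_3 = (6.3 − 3.5)/2 = 1.4 m; q_3 = 0.94 × 0.36 × 1.4 = 0.4738 m³/s
w_4 = (13.8 − 4.8)/2 = 4.5 m; q_4 = 1.22 × 0.51 × 4.5 = 2.800 m³/s
w_5 = (15.2 − 6.3)/2 = 4.45 m; q_5 = 1.11 × 0.45 × 4.45 = 2.223 m³/s
w_6 = (18.0 − 13.8)/2 = 2.1 m; q_6 = 1.01 × 0.37 × 2.1 = 0.7848 m³/s
w_7 = (18.0 − 15.2)/2 = 1.4 m; q_7 = 0.60 × 0.17 × 1.4 = 0.1428 m³/s
Q = Σ qᵢ = 6.670 m³/s

6.67 m³/s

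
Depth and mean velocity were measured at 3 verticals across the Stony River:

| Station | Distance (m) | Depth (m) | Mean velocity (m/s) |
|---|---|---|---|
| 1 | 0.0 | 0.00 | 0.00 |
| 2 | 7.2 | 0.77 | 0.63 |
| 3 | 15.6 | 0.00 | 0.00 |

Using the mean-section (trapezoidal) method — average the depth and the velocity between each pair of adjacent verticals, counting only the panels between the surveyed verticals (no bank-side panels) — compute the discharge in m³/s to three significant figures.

Panel 1-2: Δb = 7.2 m, d̄ = (0.00+0.77)/2 = 0.385, v̄ = (0.00+0.63)/2 = 0.315 → q = 7.2×0.385×0.315 = 0.8732 m³/s
Panel 2-3: Δb = 8.4 m, d̄ = (0.77+0.00)/2 = 0.385, v̄ = (0.63+0.00)/2 = 0.315 → q = 8.4×0.385×0.315 = 1.019 m³/s
Q = Σ q = 1.892 m³/s

1.89 m³/s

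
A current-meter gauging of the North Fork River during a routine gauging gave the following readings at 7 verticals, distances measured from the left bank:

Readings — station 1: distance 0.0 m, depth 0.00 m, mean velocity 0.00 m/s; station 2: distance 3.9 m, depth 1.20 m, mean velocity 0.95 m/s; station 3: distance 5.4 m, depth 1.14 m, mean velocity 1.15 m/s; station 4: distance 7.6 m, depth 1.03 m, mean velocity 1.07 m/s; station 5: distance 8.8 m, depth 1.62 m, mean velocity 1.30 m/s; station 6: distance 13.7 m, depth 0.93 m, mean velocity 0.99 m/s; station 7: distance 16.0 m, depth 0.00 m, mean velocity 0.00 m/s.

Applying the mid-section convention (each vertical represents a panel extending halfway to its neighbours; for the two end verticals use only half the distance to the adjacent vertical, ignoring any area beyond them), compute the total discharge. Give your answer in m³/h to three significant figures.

w_2 = (5.4 − 0.0)/2 = 2.7 m; q_2 = 0.95 × 1.20 × 2.7 = 3.078 m³/s
w_3 = (7.6 − 3.9)/2 = 1.85 m; q_3 = 1.15 × 1.14 × 1.85 = 2.425 m³/s
w_4 = (8.8 − 5.4)/2 = 1.7 m; q_4 = 1.07 × 1.03 × 1.7 = 1.874 m³/s
w_5 = (13.7 − 7.6)/2 = 3.05 m; q_5 = 1.30 × 1.62 × 3.05 = 6.423 m³/s
w_6 = (16.0 − 8.8)/2 = 3.6 m; q_6 = 0.99 × 0.93 × 3.6 = 3.315 m³/s
Stations 1, 7 contribute zero (depth or velocity is 0).
Q = Σ qᵢ = 17.11 m³/s
= 17.11 × 3600 = 61610 m³/h

61600 m³/h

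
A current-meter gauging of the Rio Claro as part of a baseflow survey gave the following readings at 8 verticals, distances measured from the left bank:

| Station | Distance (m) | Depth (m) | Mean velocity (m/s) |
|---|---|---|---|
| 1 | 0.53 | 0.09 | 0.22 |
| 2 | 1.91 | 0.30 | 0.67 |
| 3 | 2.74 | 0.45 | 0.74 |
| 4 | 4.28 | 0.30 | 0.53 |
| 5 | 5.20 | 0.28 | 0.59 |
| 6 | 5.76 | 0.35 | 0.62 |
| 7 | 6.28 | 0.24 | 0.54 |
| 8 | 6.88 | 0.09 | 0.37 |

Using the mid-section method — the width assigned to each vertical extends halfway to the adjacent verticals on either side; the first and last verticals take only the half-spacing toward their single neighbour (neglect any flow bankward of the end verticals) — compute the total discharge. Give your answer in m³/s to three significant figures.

1.15 m³/s

w_1 = (1.91 − 0.53)/2 = 0.69 m; q_1 = 0.22 × 0.09 × 0.69 = 0.01366 m³/s
w_2 = (2.74 − 0.53)/2 = 1.105 m; q_2 = 0.67 × 0.30 × 1.105 = 0.2221 m³/s
w_3 = (4.28 − 1.91)/2 = 1.185 m; q_3 = 0.74 × 0.45 × 1.185 = 0.3946 m³/s
w_4 = (5.20 − 2.74)/2 = 1.23 m; q_4 = 0.53 × 0.30 × 1.23 = 0.1956 m³/s
w_5 = (5.76 − 4.28)/2 = 0.74 m; q_5 = 0.59 × 0.28 × 0.74 = 0.1222 m³/s
w_6 = (6.28 − 5.20)/2 = 0.54 m; q_6 = 0.62 × 0.35 × 0.54 = 0.1172 m³/s
w_7 = (6.88 − 5.76)/2 = 0.56 m; q_7 = 0.54 × 0.24 × 0.56 = 0.07258 m³/s
w_8 = (6.88 − 6.28)/2 = 0.3 m; q_8 = 0.37 × 0.09 × 0.3 = 0.009990 m³/s
Q = Σ qᵢ = 1.148 m³/s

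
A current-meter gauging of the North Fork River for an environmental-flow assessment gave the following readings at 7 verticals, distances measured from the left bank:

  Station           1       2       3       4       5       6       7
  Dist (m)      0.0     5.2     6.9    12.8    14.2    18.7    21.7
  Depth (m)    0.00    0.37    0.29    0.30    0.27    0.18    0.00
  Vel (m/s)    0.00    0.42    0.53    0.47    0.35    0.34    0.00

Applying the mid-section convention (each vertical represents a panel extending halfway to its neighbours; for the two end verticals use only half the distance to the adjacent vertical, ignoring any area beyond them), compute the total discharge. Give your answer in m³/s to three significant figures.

2.14 m³/s

w_2 = (6.9 − 0.0)/2 = 3.45 m; q_2 = 0.42 × 0.37 × 3.45 = 0.5361 m³/s
w_3 = (12.8 − 5.2)/2 = 3.8 m; q_3 = 0.53 × 0.29 × 3.8 = 0.5841 m³/s
w_4 = (14.2 − 6.9)/2 = 3.65 m; q_4 = 0.47 × 0.30 × 3.65 = 0.5147 m³/s
w_5 = (18.7 − 12.8)/2 = 2.95 m; q_5 = 0.35 × 0.27 × 2.95 = 0.2788 m³/s
w_6 = (21.7 − 14.2)/2 = 3.75 m; q_6 = 0.34 × 0.18 × 3.75 = 0.2295 m³/s
Stations 1, 7 contribute zero (depth or velocity is 0).
Q = Σ qᵢ = 2.143 m³/s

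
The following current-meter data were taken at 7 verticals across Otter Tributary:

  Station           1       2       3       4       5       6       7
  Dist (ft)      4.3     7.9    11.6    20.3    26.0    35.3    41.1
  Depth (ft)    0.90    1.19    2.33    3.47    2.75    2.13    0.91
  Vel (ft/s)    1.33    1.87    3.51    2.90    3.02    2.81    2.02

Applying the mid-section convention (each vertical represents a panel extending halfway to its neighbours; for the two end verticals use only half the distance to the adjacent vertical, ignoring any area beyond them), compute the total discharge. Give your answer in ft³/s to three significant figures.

w_1 = (7.9 − 4.3)/2 = 1.8 ft; q_1 = 1.33 × 0.90 × 1.8 = 2.155 ft³/s
w_2 = (11.6 − 4.3)/2 = 3.65 ft; q_2 = 1.87 × 1.19 × 3.65 = 8.122 ft³/s
w_3 = (20.3 − 7.9)/2 = 6.2 ft; q_3 = 3.51 × 2.33 × 6.2 = 50.71 ft³/s
w_4 = (26.0 − 11.6)/2 = 7.2 ft; q_4 = 2.90 × 3.47 × 7.2 = 72.45 ft³/s
w_5 = (35.3 − 20.3)/2 = 7.5 ft; q_5 = 3.02 × 2.75 × 7.5 = 62.29 ft³/s
w_6 = (41.1 − 26.0)/2 = 7.55 ft; q_6 = 2.81 × 2.13 × 7.55 = 45.19 ft³/s
w_7 = (41.1 − 35.3)/2 = 2.9 ft; q_7 = 2.02 × 0.91 × 2.9 = 5.331 ft³/s
Q = Σ qᵢ = 246.2 ft³/s

246 ft³/s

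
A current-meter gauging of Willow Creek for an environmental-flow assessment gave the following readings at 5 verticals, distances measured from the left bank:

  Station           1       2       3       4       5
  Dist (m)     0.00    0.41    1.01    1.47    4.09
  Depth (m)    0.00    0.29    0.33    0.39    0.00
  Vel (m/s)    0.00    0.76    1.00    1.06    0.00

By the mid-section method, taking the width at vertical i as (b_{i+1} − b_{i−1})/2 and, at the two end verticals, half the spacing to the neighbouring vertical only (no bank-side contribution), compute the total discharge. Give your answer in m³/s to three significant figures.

w_2 = (1.01 − 0.00)/2 = 0.505 m; q_2 = 0.76 × 0.29 × 0.505 = 0.1113 m³/s
w_3 = (1.47 − 0.41)/2 = 0.53 m; q_3 = 1.00 × 0.33 × 0.53 = 0.1749 m³/s
w_4 = (4.09 − 1.01)/2 = 1.54 m; q_4 = 1.06 × 0.39 × 1.54 = 0.6366 m³/s
Stations 1, 5 contribute zero (depth or velocity is 0).
Q = Σ qᵢ = 0.9228 m³/s

0.923 m³/s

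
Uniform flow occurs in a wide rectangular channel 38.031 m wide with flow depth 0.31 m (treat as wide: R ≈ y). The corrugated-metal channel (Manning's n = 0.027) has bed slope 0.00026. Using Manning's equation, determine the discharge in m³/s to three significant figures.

A = b·y = 38.031 × 0.31 = 11.79 m²
Wide channel: R ≈ y = 0.31 m
Q = (1/n)·A·R^(2/3)·S^(1/2) = (1/0.027) × 11.79 × 0.3100^(2/3) × 0.00026^(1/2) = 3.225 m³/s

3.23 m³/s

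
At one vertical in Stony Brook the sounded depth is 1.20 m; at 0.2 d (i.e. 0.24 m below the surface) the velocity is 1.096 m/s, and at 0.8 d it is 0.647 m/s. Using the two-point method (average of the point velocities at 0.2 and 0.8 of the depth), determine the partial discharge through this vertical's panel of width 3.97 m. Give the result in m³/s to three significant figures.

4.15 m³/s

v̄ = (1.096 + 0.647) / 2 = 0.8715 m/s
q = v̄ × d × w = 0.8715 × 1.20 × 3.97 = 4.152 m³/s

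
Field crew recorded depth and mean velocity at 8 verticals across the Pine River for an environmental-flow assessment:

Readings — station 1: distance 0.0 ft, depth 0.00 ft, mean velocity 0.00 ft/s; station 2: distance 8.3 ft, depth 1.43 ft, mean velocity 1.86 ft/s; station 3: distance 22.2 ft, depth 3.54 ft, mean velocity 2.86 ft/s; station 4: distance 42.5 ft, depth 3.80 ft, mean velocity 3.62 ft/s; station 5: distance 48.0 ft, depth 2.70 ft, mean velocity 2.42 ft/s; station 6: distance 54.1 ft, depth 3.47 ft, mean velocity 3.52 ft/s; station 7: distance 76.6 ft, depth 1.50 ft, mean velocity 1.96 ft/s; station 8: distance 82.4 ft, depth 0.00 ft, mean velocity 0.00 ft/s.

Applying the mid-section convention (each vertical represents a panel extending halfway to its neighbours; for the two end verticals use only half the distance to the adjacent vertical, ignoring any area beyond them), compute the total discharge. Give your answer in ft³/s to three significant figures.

w_2 = (22.2 − 0.0)/2 = 11.1 ft; q_2 = 1.86 × 1.43 × 11.1 = 29.52 ft³/s
w_3 = (42.5 − 8.3)/2 = 17.1 ft; q_3 = 2.86 × 3.54 × 17.1 = 173.1 ft³/s
w_4 = (48.0 − 22.2)/2 = 12.9 ft; q_4 = 3.62 × 3.80 × 12.9 = 177.5 ft³/s
w_5 = (54.1 − 42.5)/2 = 5.8 ft; q_5 = 2.42 × 2.70 × 5.8 = 37.90 ft³/s
w_6 = (76.6 − 48.0)/2 = 14.3 ft; q_6 = 3.52 × 3.47 × 14.3 = 174.7 ft³/s
w_7 = (82.4 − 54.1)/2 = 14.15 ft; q_7 = 1.96 × 1.50 × 14.15 = 41.60 ft³/s
Stations 1, 8 contribute zero (depth or velocity is 0).
Q = Σ qᵢ = 634.3 ft³/s

634 ft³/s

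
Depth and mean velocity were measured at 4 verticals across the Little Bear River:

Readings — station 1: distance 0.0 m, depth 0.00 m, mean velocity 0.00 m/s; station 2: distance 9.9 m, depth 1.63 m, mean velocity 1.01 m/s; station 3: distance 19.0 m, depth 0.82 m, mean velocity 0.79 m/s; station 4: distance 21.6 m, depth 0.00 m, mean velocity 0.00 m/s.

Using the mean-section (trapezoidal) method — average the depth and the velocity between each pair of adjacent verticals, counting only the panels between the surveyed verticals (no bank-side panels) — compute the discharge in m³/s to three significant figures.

14.5 m³/s

Panel 1-2: Δb = 9.9 m, d̄ = (0.00+1.63)/2 = 0.815, v̄ = (0.00+1.01)/2 = 0.505 → q = 9.9×0.815×0.505 = 4.075 m³/s
Panel 2-3: Δb = 9.1 m, d̄ = (1.63+0.82)/2 = 1.225, v̄ = (1.01+0.79)/2 = 0.9 → q = 9.1×1.225×0.9 = 10.03 m³/s
Panel 3-4: Δb = 2.6 m, d̄ = (0.82+0.00)/2 = 0.41, v̄ = (0.79+0.00)/2 = 0.395 → q = 2.6×0.41×0.395 = 0.4211 m³/s
Q = Σ q = 14.53 m³/s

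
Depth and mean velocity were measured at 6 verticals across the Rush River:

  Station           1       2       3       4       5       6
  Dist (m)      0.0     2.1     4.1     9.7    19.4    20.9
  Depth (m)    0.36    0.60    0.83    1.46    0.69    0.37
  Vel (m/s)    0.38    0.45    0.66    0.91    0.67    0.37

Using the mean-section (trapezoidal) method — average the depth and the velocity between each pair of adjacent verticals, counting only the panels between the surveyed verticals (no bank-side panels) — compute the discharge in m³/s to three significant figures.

Panel 1-2: Δb = 2.1 m, d̄ = (0.36+0.60)/2 = 0.48, v̄ = (0.38+0.45)/2 = 0.415 → q = 2.1×0.48×0.415 = 0.4183 m³/s
Panel 2-3: Δb = 2 m, d̄ = (0.60+0.83)/2 = 0.715, v̄ = (0.45+0.66)/2 = 0.555 → q = 2×0.715×0.555 = 0.7937 m³/s
Panel 3-4: Δb = 5.6 m, d̄ = (0.83+1.46)/2 = 1.145, v̄ = (0.66+0.91)/2 = 0.785 → q = 5.6×1.145×0.785 = 5.033 m³/s
Panel 4-5: Δb = 9.7 m, d̄ = (1.46+0.69)/2 = 1.075, v̄ = (0.91+0.67)/2 = 0.79 → q = 9.7×1.075×0.79 = 8.238 m³/s
Panel 5-6: Δb = 1.5 m, d̄ = (0.69+0.37)/2 = 0.53, v̄ = (0.67+0.37)/2 = 0.52 → q = 1.5×0.53×0.52 = 0.4134 m³/s
Q = Σ q = 14.90 m³/s

14.9 m³/s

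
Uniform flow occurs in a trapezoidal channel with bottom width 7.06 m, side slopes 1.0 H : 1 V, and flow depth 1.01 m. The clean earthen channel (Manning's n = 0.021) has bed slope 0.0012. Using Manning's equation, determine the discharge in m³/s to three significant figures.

11.8 m³/s

A = (b + z·y)·y = (7.06 + 1.0×1.01)×1.01 = 8.151 m²
P = b + 2y√(1+z²) = 7.06 + 2×1.01×√(1+1.0²) = 9.917 m
R = A/P = 8.151/9.917 = 0.8219 m
Q = (1/n)·A·R^(2/3)·S^(1/2) = (1/0.021) × 8.151 × 0.8219^(2/3) × 0.0012^(1/2) = 11.80 m³/s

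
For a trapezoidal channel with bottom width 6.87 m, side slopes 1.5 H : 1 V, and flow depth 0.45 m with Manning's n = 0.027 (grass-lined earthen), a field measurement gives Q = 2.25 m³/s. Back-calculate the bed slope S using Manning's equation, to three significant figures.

0.00109

A = (b + z·y)·y = (6.87 + 1.5×0.45)×0.45 = 3.395 m²
P = b + 2y√(1+z²) = 6.87 + 2×0.45×√(1+1.5²) = 8.492 m
R = A/P = 3.395/8.492 = 0.3998 m
S = (Q·n / (1·A·R^(2/3)))² = (2.25×0.027 / (1×3.395×0.5427))² = 0.001087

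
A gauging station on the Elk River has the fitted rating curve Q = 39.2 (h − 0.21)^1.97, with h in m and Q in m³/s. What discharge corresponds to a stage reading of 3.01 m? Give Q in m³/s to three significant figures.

298 m³/s

Q = 39.2 × (3.01 − 0.21)^1.97 = 39.2 × 2.8^1.97 = 298.0 m³/s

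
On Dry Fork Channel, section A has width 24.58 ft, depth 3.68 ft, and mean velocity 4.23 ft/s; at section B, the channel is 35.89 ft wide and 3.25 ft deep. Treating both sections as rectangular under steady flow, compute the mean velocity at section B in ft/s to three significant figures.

Q = A₁V₁ = (24.58×3.68) × 4.23 = 382.6 ft³/s
A₂ = 35.89 × 3.25 = 116.6 ft²
V₂ = Q/A₂ = 382.6/116.6 = 3.280 ft/s

3.28 ft/s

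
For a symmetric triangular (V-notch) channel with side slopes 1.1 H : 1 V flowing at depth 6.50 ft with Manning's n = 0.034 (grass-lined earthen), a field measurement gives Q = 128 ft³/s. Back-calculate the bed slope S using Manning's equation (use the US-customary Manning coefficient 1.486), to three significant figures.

A = z·y² = 1.1×6.50² = 46.48 ft²
P = 2y√(1+z²) = 2×6.50×√(1+1.1²) = 19.33 ft
R = A/P = 46.48/19.33 = 2.405 ft
S = (Q·n / (1.486·A·R^(2/3)))² = (128×0.034 / (1.486×46.48×1.795))² = 0.001233

0.00123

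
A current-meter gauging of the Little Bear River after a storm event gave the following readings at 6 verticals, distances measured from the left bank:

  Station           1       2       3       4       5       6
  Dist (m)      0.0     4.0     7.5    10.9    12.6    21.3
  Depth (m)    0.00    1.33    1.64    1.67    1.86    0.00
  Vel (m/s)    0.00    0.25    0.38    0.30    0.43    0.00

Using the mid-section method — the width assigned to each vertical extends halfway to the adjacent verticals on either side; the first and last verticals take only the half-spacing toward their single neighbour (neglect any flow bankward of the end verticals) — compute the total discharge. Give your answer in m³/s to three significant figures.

8.83 m³/s

w_2 = (7.5 − 0.0)/2 = 3.75 m; q_2 = 0.25 × 1.33 × 3.75 = 1.247 m³/s
w_3 = (10.9 − 4.0)/2 = 3.45 m; q_3 = 0.38 × 1.64 × 3.45 = 2.150 m³/s
w_4 = (12.6 − 7.5)/2 = 2.55 m; q_4 = 0.30 × 1.67 × 2.55 = 1.278 m³/s
w_5 = (21.3 − 10.9)/2 = 5.2 m; q_5 = 0.43 × 1.86 × 5.2 = 4.159 m³/s
Stations 1, 6 contribute zero (depth or velocity is 0).
Q = Σ qᵢ = 8.833 m³/s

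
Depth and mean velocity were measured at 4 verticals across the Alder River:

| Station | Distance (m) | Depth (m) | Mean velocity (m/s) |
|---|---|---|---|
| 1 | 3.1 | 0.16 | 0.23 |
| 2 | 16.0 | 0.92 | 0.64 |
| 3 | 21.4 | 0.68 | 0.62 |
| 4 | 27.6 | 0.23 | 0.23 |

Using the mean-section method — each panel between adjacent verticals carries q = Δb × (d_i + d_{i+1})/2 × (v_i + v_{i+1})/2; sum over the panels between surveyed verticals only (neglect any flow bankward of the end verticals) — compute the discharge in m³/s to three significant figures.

6.95 m³/s

Panel 1-2: Δb = 12.9 m, d̄ = (0.16+0.92)/2 = 0.54, v̄ = (0.23+0.64)/2 = 0.435 → q = 12.9×0.54×0.435 = 3.030 m³/s
Panel 2-3: Δb = 5.4 m, d̄ = (0.92+0.68)/2 = 0.8, v̄ = (0.64+0.62)/2 = 0.63 → q = 5.4×0.8×0.63 = 2.722 m³/s
Panel 3-4: Δb = 6.2 m, d̄ = (0.68+0.23)/2 = 0.455, v̄ = (0.62+0.23)/2 = 0.425 → q = 6.2×0.455×0.425 = 1.199 m³/s
Q = Σ q = 6.951 m³/s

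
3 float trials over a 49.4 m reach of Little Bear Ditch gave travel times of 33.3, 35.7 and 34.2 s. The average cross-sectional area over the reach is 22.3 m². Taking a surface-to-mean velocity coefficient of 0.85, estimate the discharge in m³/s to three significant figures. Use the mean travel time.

t̄ = (33.3 + 35.7 + 34.2) / 3 = 34.4 s
v_surface = L / t̄ = 49.4 / 34.4 = 1.436 m/s
v_mean = 0.85 × 1.436 = 1.221 m/s
Q = A × v_mean = 22.3 × 1.221 = 27.22 m³/s

27.2 m³/s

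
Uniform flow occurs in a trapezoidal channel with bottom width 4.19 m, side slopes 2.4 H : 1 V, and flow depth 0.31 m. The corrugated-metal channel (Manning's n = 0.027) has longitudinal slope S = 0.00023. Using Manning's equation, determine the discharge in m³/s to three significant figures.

A = (b + z·y)·y = (4.19 + 2.4×0.31)×0.31 = 1.530 m²
P = b + 2y√(1+z²) = 4.19 + 2×0.31×√(1+2.4²) = 5.802 m
R = A/P = 1.530/5.802 = 0.2636 m
Q = (1/n)·A·R^(2/3)·S^(1/2) = (1/0.027) × 1.530 × 0.2636^(2/3) × 0.00023^(1/2) = 0.3532 m³/s

0.353 m³/s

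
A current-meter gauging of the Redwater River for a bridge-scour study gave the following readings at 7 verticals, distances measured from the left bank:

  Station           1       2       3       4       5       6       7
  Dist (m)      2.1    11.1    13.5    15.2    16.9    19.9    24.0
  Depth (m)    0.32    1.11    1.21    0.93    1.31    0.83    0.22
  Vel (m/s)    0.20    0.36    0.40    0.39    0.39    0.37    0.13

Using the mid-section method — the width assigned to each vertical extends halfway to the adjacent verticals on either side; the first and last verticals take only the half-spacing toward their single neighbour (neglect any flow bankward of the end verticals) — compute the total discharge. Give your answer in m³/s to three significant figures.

6.52 m³/s

w_1 = (11.1 − 2.1)/2 = 4.5 m; q_1 = 0.20 × 0.32 × 4.5 = 0.2880 m³/s
w_2 = (13.5 − 2.1)/2 = 5.7 m; q_2 = 0.36 × 1.11 × 5.7 = 2.278 m³/s
w_3 = (15.2 − 11.1)/2 = 2.05 m; q_3 = 0.40 × 1.21 × 2.05 = 0.9922 m³/s
w_4 = (16.9 − 13.5)/2 = 1.7 m; q_4 = 0.39 × 0.93 × 1.7 = 0.6166 m³/s
w_5 = (19.9 − 15.2)/2 = 2.35 m; q_5 = 0.39 × 1.31 × 2.35 = 1.201 m³/s
w_6 = (24.0 − 16.9)/2 = 3.55 m; q_6 = 0.37 × 0.83 × 3.55 = 1.090 m³/s
w_7 = (24.0 − 19.9)/2 = 2.05 m; q_7 = 0.13 × 0.22 × 2.05 = 0.05863 m³/s
Q = Σ qᵢ = 6.524 m³/s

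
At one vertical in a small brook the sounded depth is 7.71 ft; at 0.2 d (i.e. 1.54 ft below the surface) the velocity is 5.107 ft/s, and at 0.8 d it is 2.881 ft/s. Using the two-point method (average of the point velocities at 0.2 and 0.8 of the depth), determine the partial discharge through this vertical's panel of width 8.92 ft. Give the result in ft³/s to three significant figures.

v̄ = (5.107 + 2.881) / 2 = 3.994 ft/s
q = v̄ × d × w = 3.994 × 7.71 × 8.92 = 274.7 ft³/s

275 ft³/s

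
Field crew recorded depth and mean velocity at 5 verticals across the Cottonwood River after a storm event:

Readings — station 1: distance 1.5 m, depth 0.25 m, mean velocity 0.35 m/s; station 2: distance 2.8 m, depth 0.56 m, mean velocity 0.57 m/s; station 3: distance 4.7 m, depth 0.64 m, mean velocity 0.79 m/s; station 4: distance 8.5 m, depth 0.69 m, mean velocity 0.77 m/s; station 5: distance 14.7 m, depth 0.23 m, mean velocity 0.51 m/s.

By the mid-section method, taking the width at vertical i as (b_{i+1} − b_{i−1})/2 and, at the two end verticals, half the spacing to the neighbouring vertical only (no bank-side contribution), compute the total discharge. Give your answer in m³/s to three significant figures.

w_1 = (2.8 − 1.5)/2 = 0.65 m; q_1 = 0.35 × 0.25 × 0.65 = 0.05688 m³/s
w_2 = (4.7 − 1.5)/2 = 1.6 m; q_2 = 0.57 × 0.56 × 1.6 = 0.5107 m³/s
w_3 = (8.5 − 2.8)/2 = 2.85 m; q_3 = 0.79 × 0.64 × 2.85 = 1.441 m³/s
w_4 = (14.7 − 4.7)/2 = 5 m; q_4 = 0.77 × 0.69 × 5 = 2.657 m³/s
w_5 = (14.7 − 8.5)/2 = 3.1 m; q_5 = 0.51 × 0.23 × 3.1 = 0.3636 m³/s
Q = Σ qᵢ = 5.029 m³/s

5.03 m³/s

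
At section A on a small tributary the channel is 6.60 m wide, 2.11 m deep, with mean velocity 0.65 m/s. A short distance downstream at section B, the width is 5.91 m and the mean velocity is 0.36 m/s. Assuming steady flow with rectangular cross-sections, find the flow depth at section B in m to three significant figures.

4.25 m

Q = A₁V₁ = (6.60×2.11) × 0.65 = 9.052 m³/s
d₂ = Q/(b₂ V₂) = 9.052/(5.91×0.36) = 4.255 m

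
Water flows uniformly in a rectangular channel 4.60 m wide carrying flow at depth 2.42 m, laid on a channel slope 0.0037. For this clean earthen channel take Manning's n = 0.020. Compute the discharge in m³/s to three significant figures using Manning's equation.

A = b·y = 4.60 × 2.42 = 11.13 m²
P = b + 2y = 4.60 + 2×2.42 = 9.440 m
R = A/P = 11.13/9.440 = 1.179 m
Q = (1/n)·A·R^(2/3)·S^(1/2) = (1/0.020) × 11.13 × 1.179^(2/3) × 0.0037^(1/2) = 37.79 m³/s

37.8 m³/s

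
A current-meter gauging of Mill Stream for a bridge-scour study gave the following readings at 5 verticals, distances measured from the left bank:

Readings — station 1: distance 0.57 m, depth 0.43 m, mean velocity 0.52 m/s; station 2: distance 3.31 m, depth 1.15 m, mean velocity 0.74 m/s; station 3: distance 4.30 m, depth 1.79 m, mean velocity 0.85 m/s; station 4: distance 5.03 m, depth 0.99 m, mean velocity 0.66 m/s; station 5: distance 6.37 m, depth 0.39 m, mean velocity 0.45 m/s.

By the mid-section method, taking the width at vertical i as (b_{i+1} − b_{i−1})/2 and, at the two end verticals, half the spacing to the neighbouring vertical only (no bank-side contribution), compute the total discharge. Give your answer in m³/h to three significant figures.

14400 m³/h

w_1 = (3.31 − 0.57)/2 = 1.37 m; q_1 = 0.52 × 0.43 × 1.37 = 0.3063 m³/s
w_2 = (4.30 − 0.57)/2 = 1.865 m; q_2 = 0.74 × 1.15 × 1.865 = 1.587 m³/s
w_3 = (5.03 − 3.31)/2 = 0.86 m; q_3 = 0.85 × 1.79 × 0.86 = 1.308 m³/s
w_4 = (6.37 − 4.30)/2 = 1.035 m; q_4 = 0.66 × 0.99 × 1.035 = 0.6763 m³/s
w_5 = (6.37 − 5.03)/2 = 0.67 m; q_5 = 0.45 × 0.39 × 0.67 = 0.1176 m³/s
Q = Σ qᵢ = 3.996 m³/s
= 3.996 × 3600 = 14380 m³/h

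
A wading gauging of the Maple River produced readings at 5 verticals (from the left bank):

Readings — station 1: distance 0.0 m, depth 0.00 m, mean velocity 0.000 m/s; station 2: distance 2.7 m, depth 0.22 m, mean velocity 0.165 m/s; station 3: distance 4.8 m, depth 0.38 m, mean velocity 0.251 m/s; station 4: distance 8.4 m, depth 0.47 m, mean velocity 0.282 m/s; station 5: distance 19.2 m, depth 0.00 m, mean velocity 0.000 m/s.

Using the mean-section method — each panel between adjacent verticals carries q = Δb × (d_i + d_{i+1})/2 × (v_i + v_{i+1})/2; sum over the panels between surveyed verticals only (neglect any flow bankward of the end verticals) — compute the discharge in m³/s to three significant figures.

0.921 m³/s

Panel 1-2: Δb = 2.7 m, d̄ = (0.00+0.22)/2 = 0.11, v̄ = (0.000+0.165)/2 = 0.0825 → q = 2.7×0.11×0.0825 = 0.02450 m³/s
Panel 2-3: Δb = 2.1 m, d̄ = (0.22+0.38)/2 = 0.3, v̄ = (0.165+0.251)/2 = 0.208 → q = 2.1×0.3×0.208 = 0.1310 m³/s
Panel 3-4: Δb = 3.6 m, d̄ = (0.38+0.47)/2 = 0.425, v̄ = (0.251+0.282)/2 = 0.2665 → q = 3.6×0.425×0.2665 = 0.4077 m³/s
Panel 4-5: Δb = 10.8 m, d̄ = (0.47+0.00)/2 = 0.235, v̄ = (0.282+0.000)/2 = 0.141 → q = 10.8×0.235×0.141 = 0.3579 m³/s
Q = Σ q = 0.9211 m³/s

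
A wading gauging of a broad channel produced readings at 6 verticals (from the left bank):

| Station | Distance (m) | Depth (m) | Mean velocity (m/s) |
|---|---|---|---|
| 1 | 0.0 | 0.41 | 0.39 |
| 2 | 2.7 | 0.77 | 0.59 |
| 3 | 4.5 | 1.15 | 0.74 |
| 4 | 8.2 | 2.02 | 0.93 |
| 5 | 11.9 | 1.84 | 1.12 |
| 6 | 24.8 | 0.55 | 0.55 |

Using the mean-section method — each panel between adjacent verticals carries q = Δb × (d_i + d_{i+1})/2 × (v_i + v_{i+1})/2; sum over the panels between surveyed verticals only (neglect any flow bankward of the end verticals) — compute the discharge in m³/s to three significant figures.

27.0 m³/s

Panel 1-2: Δb = 2.7 m, d̄ = (0.41+0.77)/2 = 0.59, v̄ = (0.39+0.59)/2 = 0.49 → q = 2.7×0.59×0.49 = 0.7806 m³/s
Panel 2-3: Δb = 1.8 m, d̄ = (0.77+1.15)/2 = 0.96, v̄ = (0.59+0.74)/2 = 0.665 → q = 1.8×0.96×0.665 = 1.149 m³/s
Panel 3-4: Δb = 3.7 m, d̄ = (1.15+2.02)/2 = 1.585, v̄ = (0.74+0.93)/2 = 0.835 → q = 3.7×1.585×0.835 = 4.897 m³/s
Panel 4-5: Δb = 3.7 m, d̄ = (2.02+1.84)/2 = 1.93, v̄ = (0.93+1.12)/2 = 1.025 → q = 3.7×1.93×1.025 = 7.320 m³/s
Panel 5-6: Δb = 12.9 m, d̄ = (1.84+0.55)/2 = 1.195, v̄ = (1.12+0.55)/2 = 0.835 → q = 12.9×1.195×0.835 = 12.87 m³/s
Q = Σ q = 27.02 m³/s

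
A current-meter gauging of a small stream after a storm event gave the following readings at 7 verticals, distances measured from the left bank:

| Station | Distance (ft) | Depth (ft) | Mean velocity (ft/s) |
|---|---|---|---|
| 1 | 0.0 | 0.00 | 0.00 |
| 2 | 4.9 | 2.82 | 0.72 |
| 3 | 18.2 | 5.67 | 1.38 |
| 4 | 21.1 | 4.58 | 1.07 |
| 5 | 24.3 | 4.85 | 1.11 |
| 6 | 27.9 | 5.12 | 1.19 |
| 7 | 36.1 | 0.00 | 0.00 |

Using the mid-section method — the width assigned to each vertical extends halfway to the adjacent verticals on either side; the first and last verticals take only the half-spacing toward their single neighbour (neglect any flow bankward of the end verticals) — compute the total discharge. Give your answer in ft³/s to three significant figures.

151 ft³/s

w_2 = (18.2 − 0.0)/2 = 9.1 ft; q_2 = 0.72 × 2.82 × 9.1 = 18.48 ft³/s
w_3 = (21.1 − 4.9)/2 = 8.1 ft; q_3 = 1.38 × 5.67 × 8.1 = 63.38 ft³/s
w_4 = (24.3 − 18.2)/2 = 3.05 ft; q_4 = 1.07 × 4.58 × 3.05 = 14.95 ft³/s
w_5 = (27.9 − 21.1)/2 = 3.4 ft; q_5 = 1.11 × 4.85 × 3.4 = 18.30 ft³/s
w_6 = (36.1 − 24.3)/2 = 5.9 ft; q_6 = 1.19 × 5.12 × 5.9 = 35.95 ft³/s
Stations 1, 7 contribute zero (depth or velocity is 0).
Q = Σ qᵢ = 151.1 ft³/s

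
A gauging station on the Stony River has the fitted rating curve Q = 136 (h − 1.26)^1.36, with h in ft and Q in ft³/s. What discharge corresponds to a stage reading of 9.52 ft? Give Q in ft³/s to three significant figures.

Q = 136 × (9.52 − 1.26)^1.36 = 136 × 8.26^1.36 = 2402 ft³/s

2400 ft³/s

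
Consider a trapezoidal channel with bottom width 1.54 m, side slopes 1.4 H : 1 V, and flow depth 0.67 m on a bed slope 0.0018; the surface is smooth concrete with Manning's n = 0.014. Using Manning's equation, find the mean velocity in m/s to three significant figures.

1.73 m/s

A = (b + z·y)·y = (1.54 + 1.4×0.67)×0.67 = 1.660 m²
P = b + 2y√(1+z²) = 1.54 + 2×0.67×√(1+1.4²) = 3.845 m
R = A/P = 1.660/3.845 = 0.4317 m
Q = (1/n)·A·R^(2/3)·S^(1/2) = (1/0.014) × 1.660 × 0.4317^(2/3) × 0.0018^(1/2) = 2.874 m³/s
V = Q/A = 2.874/1.660 = 1.731 m/s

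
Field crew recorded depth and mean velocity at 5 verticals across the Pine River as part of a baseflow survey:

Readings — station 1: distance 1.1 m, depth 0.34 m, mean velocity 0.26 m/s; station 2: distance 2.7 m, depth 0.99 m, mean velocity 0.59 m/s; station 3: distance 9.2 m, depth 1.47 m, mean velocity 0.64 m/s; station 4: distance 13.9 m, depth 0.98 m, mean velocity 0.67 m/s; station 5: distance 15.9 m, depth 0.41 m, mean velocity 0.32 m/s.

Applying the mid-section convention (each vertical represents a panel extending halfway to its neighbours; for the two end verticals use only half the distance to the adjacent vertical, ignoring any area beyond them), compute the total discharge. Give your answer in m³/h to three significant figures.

w_1 = (2.7 − 1.1)/2 = 0.8 m; q_1 = 0.26 × 0.34 × 0.8 = 0.07072 m³/s
w_2 = (9.2 − 1.1)/2 = 4.05 m; q_2 = 0.59 × 0.99 × 4.05 = 2.366 m³/s
w_3 = (13.9 − 2.7)/2 = 5.6 m; q_3 = 0.64 × 1.47 × 5.6 = 5.268 m³/s
w_4 = (15.9 − 9.2)/2 = 3.35 m; q_4 = 0.67 × 0.98 × 3.35 = 2.200 m³/s
w_5 = (15.9 − 13.9)/2 = 1 m; q_5 = 0.32 × 0.41 × 1 = 0.1312 m³/s
Q = Σ qᵢ = 10.04 m³/s
= 10.04 × 3600 = 36130 m³/h

36100 m³/h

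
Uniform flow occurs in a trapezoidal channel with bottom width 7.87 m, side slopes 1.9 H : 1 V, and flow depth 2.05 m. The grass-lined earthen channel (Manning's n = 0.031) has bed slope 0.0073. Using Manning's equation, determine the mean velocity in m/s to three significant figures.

3.53 m/s

A = (b + z·y)·y = (7.87 + 1.9×2.05)×2.05 = 24.12 m²
P = b + 2y√(1+z²) = 7.87 + 2×2.05×√(1+1.9²) = 16.67 m
R = A/P = 24.12/16.67 = 1.447 m
Q = (1/n)·A·R^(2/3)·S^(1/2) = (1/0.031) × 24.12 × 1.447^(2/3) × 0.0073^(1/2) = 85.02 m³/s
V = Q/A = 85.02/24.12 = 3.525 m/s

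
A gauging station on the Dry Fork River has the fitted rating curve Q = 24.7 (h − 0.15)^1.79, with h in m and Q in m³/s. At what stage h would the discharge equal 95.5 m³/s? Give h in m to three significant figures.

h − h₀ = (Q/C)^(1/b) = (95.5/24.7)^(1/1.79) = 2.129 m
h = 0.15 + 2.129 = 2.279 m

2.28 m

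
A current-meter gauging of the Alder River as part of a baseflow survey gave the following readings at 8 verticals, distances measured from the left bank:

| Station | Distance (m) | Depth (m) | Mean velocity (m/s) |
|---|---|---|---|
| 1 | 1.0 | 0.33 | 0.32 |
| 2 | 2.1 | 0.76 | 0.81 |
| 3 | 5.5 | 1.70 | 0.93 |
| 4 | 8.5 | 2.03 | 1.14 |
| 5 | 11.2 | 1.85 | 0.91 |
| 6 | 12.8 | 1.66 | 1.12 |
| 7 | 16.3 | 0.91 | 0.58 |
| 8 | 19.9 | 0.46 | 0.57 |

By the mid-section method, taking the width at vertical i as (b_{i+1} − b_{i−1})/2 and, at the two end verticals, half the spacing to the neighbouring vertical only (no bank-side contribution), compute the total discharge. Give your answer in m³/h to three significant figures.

85700 m³/h

w_1 = (2.1 − 1.0)/2 = 0.55 m; q_1 = 0.32 × 0.33 × 0.55 = 0.05808 m³/s
w_2 = (5.5 − 1.0)/2 = 2.25 m; q_2 = 0.81 × 0.76 × 2.25 = 1.385 m³/s
w_3 = (8.5 − 2.1)/2 = 3.2 m; q_3 = 0.93 × 1.70 × 3.2 = 5.059 m³/s
w_4 = (11.2 − 5.5)/2 = 2.85 m; q_4 = 1.14 × 2.03 × 2.85 = 6.595 m³/s
w_5 = (12.8 − 8.5)/2 = 2.15 m; q_5 = 0.91 × 1.85 × 2.15 = 3.620 m³/s
w_6 = (16.3 − 11.2)/2 = 2.55 m; q_6 = 1.12 × 1.66 × 2.55 = 4.741 m³/s
w_7 = (19.9 − 12.8)/2 = 3.55 m; q_7 = 0.58 × 0.91 × 3.55 = 1.874 m³/s
w_8 = (19.9 − 16.3)/2 = 1.8 m; q_8 = 0.57 × 0.46 × 1.8 = 0.4720 m³/s
Q = Σ qᵢ = 23.80 m³/s
= 23.80 × 3600 = 85690 m³/h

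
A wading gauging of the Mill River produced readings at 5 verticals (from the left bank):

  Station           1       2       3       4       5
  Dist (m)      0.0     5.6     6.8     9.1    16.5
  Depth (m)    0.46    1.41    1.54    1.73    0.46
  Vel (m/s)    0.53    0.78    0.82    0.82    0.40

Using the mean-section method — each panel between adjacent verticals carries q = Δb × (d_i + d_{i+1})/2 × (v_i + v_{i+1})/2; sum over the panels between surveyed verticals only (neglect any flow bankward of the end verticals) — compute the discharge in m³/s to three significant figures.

Panel 1-2: Δb = 5.6 m, d̄ = (0.46+1.41)/2 = 0.935, v̄ = (0.53+0.78)/2 = 0.655 → q = 5.6×0.935×0.655 = 3.430 m³/s
Panel 2-3: Δb = 1.2 m, d̄ = (1.41+1.54)/2 = 1.475, v̄ = (0.78+0.82)/2 = 0.8 → q = 1.2×1.475×0.8 = 1.416 m³/s
Panel 3-4: Δb = 2.3 m, d̄ = (1.54+1.73)/2 = 1.635, v̄ = (0.82+0.82)/2 = 0.82 → q = 2.3×1.635×0.82 = 3.084 m³/s
Panel 4-5: Δb = 7.4 m, d̄ = (1.73+0.46)/2 = 1.095, v̄ = (0.82+0.40)/2 = 0.61 → q = 7.4×1.095×0.61 = 4.943 m³/s
Q = Σ q = 12.87 m³/s

12.9 m³/s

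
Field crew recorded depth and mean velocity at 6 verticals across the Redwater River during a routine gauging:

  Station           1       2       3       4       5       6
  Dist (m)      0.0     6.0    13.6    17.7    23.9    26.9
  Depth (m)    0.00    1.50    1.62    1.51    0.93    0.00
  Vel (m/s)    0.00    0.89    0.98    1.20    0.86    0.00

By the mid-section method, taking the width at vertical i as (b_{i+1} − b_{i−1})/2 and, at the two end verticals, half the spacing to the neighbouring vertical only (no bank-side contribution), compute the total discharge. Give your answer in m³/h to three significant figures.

113000 m³/h

w_2 = (13.6 − 0.0)/2 = 6.8 m; q_2 = 0.89 × 1.50 × 6.8 = 9.078 m³/s
w_3 = (17.7 − 6.0)/2 = 5.85 m; q_3 = 0.98 × 1.62 × 5.85 = 9.287 m³/s
w_4 = (23.9 − 13.6)/2 = 5.15 m; q_4 = 1.20 × 1.51 × 5.15 = 9.332 m³/s
w_5 = (26.9 − 17.7)/2 = 4.6 m; q_5 = 0.86 × 0.93 × 4.6 = 3.679 m³/s
Stations 1, 6 contribute zero (depth or velocity is 0).
Q = Σ qᵢ = 31.38 m³/s
= 31.38 × 3600 = 113000 m³/h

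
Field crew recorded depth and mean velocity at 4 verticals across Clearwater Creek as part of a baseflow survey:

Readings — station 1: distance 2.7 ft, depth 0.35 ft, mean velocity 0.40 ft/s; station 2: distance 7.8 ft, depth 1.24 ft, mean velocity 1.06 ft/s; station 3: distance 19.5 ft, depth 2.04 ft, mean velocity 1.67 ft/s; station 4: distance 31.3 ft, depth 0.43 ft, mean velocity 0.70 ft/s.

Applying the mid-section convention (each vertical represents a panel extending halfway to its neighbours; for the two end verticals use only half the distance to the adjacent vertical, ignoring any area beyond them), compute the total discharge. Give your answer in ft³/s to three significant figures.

w_1 = (7.8 − 2.7)/2 = 2.55 ft; q_1 = 0.40 × 0.35 × 2.55 = 0.3570 ft³/s
w_2 = (19.5 − 2.7)/2 = 8.4 ft; q_2 = 1.06 × 1.24 × 8.4 = 11.04 ft³/s
w_3 = (31.3 − 7.8)/2 = 11.75 ft; q_3 = 1.67 × 2.04 × 11.75 = 40.03 ft³/s
w_4 = (31.3 − 19.5)/2 = 5.9 ft; q_4 = 0.70 × 0.43 × 5.9 = 1.776 ft³/s
Q = Σ qᵢ = 53.20 ft³/s

53.2 ft³/s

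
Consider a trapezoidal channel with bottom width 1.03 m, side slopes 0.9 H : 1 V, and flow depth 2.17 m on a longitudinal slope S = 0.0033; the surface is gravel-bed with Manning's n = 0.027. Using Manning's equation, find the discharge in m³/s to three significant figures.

A = (b + z·y)·y = (1.03 + 0.9×2.17)×2.17 = 6.473 m²
P = b + 2y√(1+z²) = 1.03 + 2×2.17×√(1+0.9²) = 6.869 m
R = A/P = 6.473/6.869 = 0.9424 m
Q = (1/n)·A·R^(2/3)·S^(1/2) = (1/0.027) × 6.473 × 0.9424^(2/3) × 0.0033^(1/2) = 13.24 m³/s

13.2 m³/s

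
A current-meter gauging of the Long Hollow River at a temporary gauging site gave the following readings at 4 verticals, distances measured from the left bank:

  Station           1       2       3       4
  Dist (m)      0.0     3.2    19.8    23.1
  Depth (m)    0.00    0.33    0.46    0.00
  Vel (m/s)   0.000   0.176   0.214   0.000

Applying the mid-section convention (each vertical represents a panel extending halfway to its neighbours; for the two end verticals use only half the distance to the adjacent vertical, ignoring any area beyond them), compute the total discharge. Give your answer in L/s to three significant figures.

w_2 = (19.8 − 0.0)/2 = 9.9 m; q_2 = 0.176 × 0.33 × 9.9 = 0.5750 m³/s
w_3 = (23.1 − 3.2)/2 = 9.95 m; q_3 = 0.214 × 0.46 × 9.95 = 0.9795 m³/s
Stations 1, 4 contribute zero (depth or velocity is 0).
Q = Σ qᵢ = 1.554 m³/s
= 1.554 × 1000 = 1554 L/s

1550 L/s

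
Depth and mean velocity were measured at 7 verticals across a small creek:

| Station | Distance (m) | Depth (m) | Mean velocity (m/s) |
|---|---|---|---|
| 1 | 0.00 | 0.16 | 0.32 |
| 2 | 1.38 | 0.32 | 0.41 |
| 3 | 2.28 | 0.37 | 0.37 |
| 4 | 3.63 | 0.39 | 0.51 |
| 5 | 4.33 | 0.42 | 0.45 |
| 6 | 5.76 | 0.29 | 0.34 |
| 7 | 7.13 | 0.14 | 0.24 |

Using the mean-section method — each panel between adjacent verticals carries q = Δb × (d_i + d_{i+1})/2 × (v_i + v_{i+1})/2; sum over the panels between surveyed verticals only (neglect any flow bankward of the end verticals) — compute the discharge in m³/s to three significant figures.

Panel 1-2: Δb = 1.38 m, d̄ = (0.16+0.32)/2 = 0.24, v̄ = (0.32+0.41)/2 = 0.365 → q = 1.38×0.24×0.365 = 0.1209 m³/s
Panel 2-3: Δb = 0.9 m, d̄ = (0.32+0.37)/2 = 0.345, v̄ = (0.41+0.37)/2 = 0.39 → q = 0.9×0.345×0.39 = 0.1211 m³/s
Panel 3-4: Δb = 1.35 m, d̄ = (0.37+0.39)/2 = 0.38, v̄ = (0.37+0.51)/2 = 0.44 → q = 1.35×0.38×0.44 = 0.2257 m³/s
Panel 4-5: Δb = 0.7 m, d̄ = (0.39+0.42)/2 = 0.405, v̄ = (0.51+0.45)/2 = 0.48 → q = 0.7×0.405×0.48 = 0.1361 m³/s
Panel 5-6: Δb = 1.43 m, d̄ = (0.42+0.29)/2 = 0.355, v̄ = (0.45+0.34)/2 = 0.395 → q = 1.43×0.355×0.395 = 0.2005 m³/s
Panel 6-7: Δb = 1.37 m, d̄ = (0.29+0.14)/2 = 0.215, v̄ = (0.34+0.24)/2 = 0.29 → q = 1.37×0.215×0.29 = 0.08542 m³/s
Q = Σ q = 0.8897 m³/s

0.890 m³/s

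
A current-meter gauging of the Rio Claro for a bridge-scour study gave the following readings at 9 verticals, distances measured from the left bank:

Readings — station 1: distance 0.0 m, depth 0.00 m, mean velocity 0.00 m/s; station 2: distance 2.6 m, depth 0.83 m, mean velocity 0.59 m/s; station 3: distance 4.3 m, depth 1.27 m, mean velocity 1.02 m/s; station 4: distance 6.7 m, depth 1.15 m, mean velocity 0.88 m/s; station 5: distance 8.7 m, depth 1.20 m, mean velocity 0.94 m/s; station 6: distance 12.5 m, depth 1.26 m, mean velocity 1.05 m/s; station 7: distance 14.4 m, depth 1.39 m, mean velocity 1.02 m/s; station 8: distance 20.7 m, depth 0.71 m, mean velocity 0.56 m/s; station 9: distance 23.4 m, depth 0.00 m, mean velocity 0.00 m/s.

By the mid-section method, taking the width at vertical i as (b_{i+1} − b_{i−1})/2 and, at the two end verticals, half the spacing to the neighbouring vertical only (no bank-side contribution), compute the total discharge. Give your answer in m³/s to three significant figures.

20.6 m³/s

w_2 = (4.3 − 0.0)/2 = 2.15 m; q_2 = 0.59 × 0.83 × 2.15 = 1.053 m³/s
w_3 = (6.7 − 2.6)/2 = 2.05 m; q_3 = 1.02 × 1.27 × 2.05 = 2.656 m³/s
w_4 = (8.7 − 4.3)/2 = 2.2 m; q_4 = 0.88 × 1.15 × 2.2 = 2.226 m³/s
w_5 = (12.5 − 6.7)/2 = 2.9 m; q_5 = 0.94 × 1.20 × 2.9 = 3.271 m³/s
w_6 = (14.4 − 8.7)/2 = 2.85 m; q_6 = 1.05 × 1.26 × 2.85 = 3.771 m³/s
w_7 = (20.7 − 12.5)/2 = 4.1 m; q_7 = 1.02 × 1.39 × 4.1 = 5.813 m³/s
w_8 = (23.4 − 14.4)/2 = 4.5 m; q_8 = 0.56 × 0.71 × 4.5 = 1.789 m³/s
Stations 1, 9 contribute zero (depth or velocity is 0).
Q = Σ qᵢ = 20.58 m³/s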